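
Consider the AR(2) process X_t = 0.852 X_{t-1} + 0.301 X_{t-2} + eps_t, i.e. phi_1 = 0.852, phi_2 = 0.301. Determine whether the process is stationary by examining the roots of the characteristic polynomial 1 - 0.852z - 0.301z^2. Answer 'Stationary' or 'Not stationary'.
\text{Not stationary}

The AR(p) characteristic polynomial is P(z) = 1 - 0.852z - 0.301z^2.
Stationarity requires all roots to lie outside the unit circle, i.e. |z| > 1 for every root.
Set 1 + (-0.852) z + (-0.301) z^2 = 0, i.e. a z^2 + b z + c = 0 with a = -0.301, b = -0.852, c = 1.
Discriminant D = b^2 - 4ac = (-0.852)^2 - 4*(-0.301)*1 = 0.725904 - (-1.204) = 1.929904.
D >= 0, so the roots are real: z = (-b +/- sqrt(D)) / (2a) = (0.852 +/- 1.38921) / (-0.602).
  z_1 = (0.852 + 1.38921) / (-0.602) = -3.7229,   |z_1| = 3.7229.
  z_2 = (0.852 - 1.38921) / (-0.602) = 0.8924,   |z_2| = 0.8924.
Moduli of all roots: 3.7229, 0.8924.
All moduli strictly greater than 1? No.
Verdict: Not stationary.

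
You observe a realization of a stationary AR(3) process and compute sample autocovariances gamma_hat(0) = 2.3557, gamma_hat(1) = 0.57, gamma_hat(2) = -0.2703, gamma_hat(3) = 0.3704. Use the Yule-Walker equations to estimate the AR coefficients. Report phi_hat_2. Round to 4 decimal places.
\hat\phi_{2} = -0.2580

The Yule-Walker equations for an AR(p) process read, in matrix form,
  Gamma_p phi = r_p,   with   (Gamma_p)_{ij} = gamma(|i - j|),
                       (r_p)_i = gamma(i),   i,j = 1..p.
Substitute the sample gammas (Toeplitz matrix and right-hand side of size 3):
  Gamma_p = [[2.3557, 0.57, -0.2703], [0.57, 2.3557, 0.57], [-0.2703, 0.57, 2.3557]]
  r_p     = [0.57, -0.2703, 0.3704]
Written out (R1..R3):
  (R1) 2.3557 phi_1 + 0.57 phi_2 - 0.2703 phi_3 = 0.57
  (R2) 0.57 phi_1 + 2.3557 phi_2 + 0.57 phi_3 = -0.2703
  (R3) -0.2703 phi_1 + 0.57 phi_2 + 2.3557 phi_3 = 0.3704
Gaussian elimination:
  R2 <- R2 - (0.57/2.3557) R1 = R2 - (0.241966) R1:  2.217779 phi_2 + 0.635403 phi_3 = -0.408221
  R3 <- R3 - (-0.2703/2.3557) R1 = R3 - (-0.114743) R1:  0.635403 phi_2 + 2.324685 phi_3 = 0.435803
  R3 <- R3 - (0.635403/2.217779) R2 = R3 - (0.286504) R2:  2.142639 phi_3 = 0.552761
Back-substitution:
  phi_hat_3 = 0.552761 / 2.142639 = 0.257981
  phi_hat_2 = (-0.408221 - (0.635403)(0.257981)) / 2.217779 = -0.25798
  phi_hat_1 = (0.57 - (0.57)(-0.25798) - (-0.2703)(0.257981)) / 2.3557 = 0.33399
So phi_hat = [0.3340, -0.2580, 0.2580].
Therefore phi_hat_2 = -0.2580.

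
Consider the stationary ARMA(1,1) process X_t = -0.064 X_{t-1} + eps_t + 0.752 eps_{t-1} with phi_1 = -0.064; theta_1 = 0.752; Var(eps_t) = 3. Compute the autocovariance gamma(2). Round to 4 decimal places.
\gamma(2) = -0.1263

Multiply the model equation by X_{t-k} and take expectations. With theta_0 = psi_0 = 1 and psi_j the MA(infinity) weights, this gives
  gamma(k) - sum_i phi_i gamma(k-i) = c_k,
  c_k = sigma^2 * sum_{j=k..q} theta_j psi_{j-k}   (c_k = 0 for k > q),
using gamma(-m) = gamma(m).
psi-weights needed (psi_j = theta_j + sum_i phi_i psi_{j-i}):
  psi_1 = theta_1 + phi_1 = 0.752 + (-0.064) = 0.688
Right-hand sides:
  c_0 = sigma^2 (1 + theta_1 psi_1) = 3 * (1 + (0.752)(0.688)) = 3 * 1.517376 = 4.552128
  c_1 = sigma^2 theta_1 = 3 * (0.752) = 2.256
  c_2 = 0
Equations for k = 0 and k = 1 (AR order 1):
  gamma(0) = phi_1 gamma(1) + c_0
  gamma(1) = phi_1 gamma(0) + c_1
Substituting the second into the first: gamma(0) (1 - phi_1^2) = c_0 + phi_1 c_1, so
  gamma(0) = (c_0 + phi_1 c_1) / (1 - phi_1^2) = (4.552128 + (-0.064)(2.256)) / (1 - (-0.064)^2) = 4.407744 / 0.995904 = 4.425872.
  gamma(1) = phi_1 gamma(0) + c_1 = (-0.064)(4.425872) + (2.256) = 1.972744.
For k = 2 (> q): gamma(2) = phi_1 gamma(1) = (-0.064)(1.972744) = -0.126256.
Therefore gamma(2) = -0.1263 (to 4 decimal places).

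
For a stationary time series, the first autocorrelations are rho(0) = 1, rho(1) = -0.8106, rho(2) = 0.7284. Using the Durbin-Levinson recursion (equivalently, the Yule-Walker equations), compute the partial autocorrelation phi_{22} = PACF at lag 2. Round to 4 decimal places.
\phi_{22} = 0.2080

The PACF at lag k is phi_{kk}, the last component of the solution
to the Yule-Walker system G_k phi = r_k where
  (G_k)_{ij} = rho(|i - j|), (r_k)_i = rho(i), i,j = 1..k.
Equivalently, Durbin-Levinson gives phi_{kk} iteratively:
  phi_{11} = rho(1)
  phi_{kk} = [rho(k) - sum_{j=1..k-1} phi_{k-1,j} rho(k-j)]
            / [1 - sum_{j=1..k-1} phi_{k-1,j} rho(j)],
  phi_{k,j} = phi_{k-1,j} - phi_{kk} phi_{k-1,k-j},  j = 1..k-1.
Step k = 1:
  phi_11 = rho(1) = -0.8106.
Step k = 2:
  phi_22 = [rho(2) - phi_11 rho(1)] / [1 - phi_11 rho(1)] = [0.7284 - (-0.8106)(-0.8106)] / [1 - (-0.8106)(-0.8106)]
         = 0.07132764 / 0.34292764 = 0.208.
Therefore phi_{22} = 0.2080.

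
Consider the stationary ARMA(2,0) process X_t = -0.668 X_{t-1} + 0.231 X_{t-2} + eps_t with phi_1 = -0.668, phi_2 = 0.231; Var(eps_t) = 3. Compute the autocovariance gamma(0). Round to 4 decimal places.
\gamma(0) = 12.9125

Multiply the model equation by X_{t-k} and take expectations. With theta_0 = psi_0 = 1 and psi_j the MA(infinity) weights, this gives
  gamma(k) - sum_i phi_i gamma(k-i) = c_k,
  c_k = sigma^2 * sum_{j=k..q} theta_j psi_{j-k}   (c_k = 0 for k > q),
using gamma(-m) = gamma(m).
Pure AR (q = 0): c_0 = sigma^2 = 3, c_k = 0 for k >= 1.
Equations for k = 0, 1, 2 (AR order 2, c_2 = 0):
  (E0) gamma(0) = phi_1 gamma(1) + phi_2 gamma(2) + c_0
  (E1) gamma(1) = phi_1 gamma(0) + phi_2 gamma(1) + c_1
  (E2) gamma(2) = phi_1 gamma(1) + phi_2 gamma(0)
From (E1): gamma(1) = A gamma(0) + B with
  A = phi_1 / (1 - phi_2) = -0.668 / 0.769 = -0.868661,   B = c_1 / (1 - phi_2) = 0 / 0.769 = 0.
Insert (E2) into (E0): gamma(0) (1 - phi_2^2) = phi_1 (1 + phi_2) gamma(1) + c_0.
  phi_1 (1 + phi_2) = (-0.668)(1.231) = -0.822308,   1 - phi_2^2 = 0.946639.
Replace gamma(1) by A gamma(0) + B and collect gamma(0):
  gamma(0) [0.946639 - (-0.822308)(-0.868661)] = c_0 = 3
  gamma(0) * 0.232332 = 3
  gamma(0) = 3 / 0.232332 = 12.912532.
Therefore gamma(0) = 12.9125 (to 4 decimal places).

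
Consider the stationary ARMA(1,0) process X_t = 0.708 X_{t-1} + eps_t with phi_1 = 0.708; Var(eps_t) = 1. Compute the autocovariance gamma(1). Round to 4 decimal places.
\gamma(1) = 1.4196

Multiply the model equation by X_{t-k} and take expectations. With theta_0 = psi_0 = 1 and psi_j the MA(infinity) weights, this gives
  gamma(k) - sum_i phi_i gamma(k-i) = c_k,
  c_k = sigma^2 * sum_{j=k..q} theta_j psi_{j-k}   (c_k = 0 for k > q),
using gamma(-m) = gamma(m).
Pure AR (q = 0): c_0 = sigma^2 = 1, c_k = 0 for k >= 1.
Equations for k = 0 and k = 1 (AR order 1):
  gamma(0) = phi_1 gamma(1) + c_0
  gamma(1) = phi_1 gamma(0) + c_1
Substituting the second into the first: gamma(0) (1 - phi_1^2) = c_0 + phi_1 c_1, so
  gamma(0) = c_0 / (1 - phi_1^2) = 1 / (1 - (0.708)^2) = 1 / 0.498736 = 2.005069.
  gamma(1) = phi_1 gamma(0) = (0.708)(2.005069) = 1.419589.
Therefore gamma(1) = 1.4196 (to 4 decimal places).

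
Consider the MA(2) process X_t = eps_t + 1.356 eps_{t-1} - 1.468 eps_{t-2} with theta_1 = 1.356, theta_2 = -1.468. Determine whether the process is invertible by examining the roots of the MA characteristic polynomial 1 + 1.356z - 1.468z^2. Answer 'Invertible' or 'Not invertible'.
\text{Not invertible}

The MA(q) characteristic polynomial is P(z) = 1 + 1.356z - 1.468z^2.
Invertibility requires all roots to lie outside the unit circle, i.e. |z| > 1 for every root.
Set 1 + (1.356) z + (-1.468) z^2 = 0, i.e. a z^2 + b z + c = 0 with a = -1.468, b = 1.356, c = 1.
Discriminant D = b^2 - 4ac = (1.356)^2 - 4*(-1.468)*1 = 1.838736 - (-5.872) = 7.710736.
D >= 0, so the roots are real: z = (-b +/- sqrt(D)) / (2a) = (-1.356 +/- 2.776821) / (-2.936).
  z_1 = (-1.356 + 2.776821) / (-2.936) = -0.4839,   |z_1| = 0.4839.
  z_2 = (-1.356 - 2.776821) / (-2.936) = 1.4076,   |z_2| = 1.4076.
Moduli of all roots: 0.4839, 1.4076.
All moduli strictly greater than 1? No.
Verdict: Not invertible.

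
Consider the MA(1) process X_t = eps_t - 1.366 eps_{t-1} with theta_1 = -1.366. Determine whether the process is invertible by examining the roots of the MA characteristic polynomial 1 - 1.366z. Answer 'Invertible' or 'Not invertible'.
\text{Not invertible}

The MA(q) characteristic polynomial is P(z) = 1 - 1.366z.
Invertibility requires all roots to lie outside the unit circle, i.e. |z| > 1 for every root.
This is linear in z: 1 + (-1.366) z = 0  =>  z = -1/(-1.366) = 0.732064,  |z| = 0.732064.
Moduli of all roots: 0.7321.
All moduli strictly greater than 1? No.
Verdict: Not invertible.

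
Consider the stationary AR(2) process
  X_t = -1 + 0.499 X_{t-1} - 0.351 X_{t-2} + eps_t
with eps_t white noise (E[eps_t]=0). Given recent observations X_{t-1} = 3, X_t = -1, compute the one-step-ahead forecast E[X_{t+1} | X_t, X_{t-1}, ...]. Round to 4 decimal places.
E[X_{t+1} \mid \mathcal F_t] = -2.5520

For an AR(p) model X_t = c + sum_i phi_i X_{t-i} + eps_t, the
one-step-ahead conditional mean is
  E[X_{t+1} | X_t, ...] = c + sum_i phi_i X_{t+1-i}.
Substitute known values:
  E[X_{t+1} | ...] = -1 + (0.499) * (-1) + (-0.351) * (3)
                   = -2.5520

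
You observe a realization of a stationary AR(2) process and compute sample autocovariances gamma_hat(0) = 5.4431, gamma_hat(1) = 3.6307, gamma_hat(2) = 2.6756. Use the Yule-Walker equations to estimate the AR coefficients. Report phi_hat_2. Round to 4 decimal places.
\hat\phi_{2} = 0.0840

The Yule-Walker equations for an AR(p) process read, in matrix form,
  Gamma_p phi = r_p,   with   (Gamma_p)_{ij} = gamma(|i - j|),
                       (r_p)_i = gamma(i),   i,j = 1..p.
Substitute the sample gammas (Toeplitz matrix and right-hand side of size 2):
  Gamma_p = [[5.4431, 3.6307], [3.6307, 5.4431]]
  r_p     = [3.6307, 2.6756]
Written out:
  5.4431 phi_1 + 3.6307 phi_2 = 3.6307
  3.6307 phi_1 + 5.4431 phi_2 = 2.6756
Solve by Cramer's rule:
  det = gamma(0)^2 - gamma(1)^2 = (5.4431)^2 - (3.6307)^2 = 29.62733761 - 13.18198249 = 16.44535512
  phi_hat_1 = [gamma(1) gamma(0) - gamma(1) gamma(2)] / det = [(3.6307)(5.4431) - (3.6307)(2.6756)] / 16.44535512 = 10.04796225 / 16.44535512 = 0.611
  phi_hat_2 = [gamma(0) gamma(2) - gamma(1)^2] / det = [(5.4431)(2.6756) - (3.6307)^2] / 16.44535512 = 1.38157587 / 16.44535512 = 0.084
So phi_hat = [0.6110, 0.0840].
Therefore phi_hat_2 = 0.0840.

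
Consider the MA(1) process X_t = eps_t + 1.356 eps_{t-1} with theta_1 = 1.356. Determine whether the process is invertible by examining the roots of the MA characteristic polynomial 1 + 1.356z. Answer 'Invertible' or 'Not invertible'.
\text{Not invertible}

The MA(q) characteristic polynomial is P(z) = 1 + 1.356z.
Invertibility requires all roots to lie outside the unit circle, i.e. |z| > 1 for every root.
This is linear in z: 1 + (1.356) z = 0  =>  z = -1/(1.356) = -0.737463,  |z| = 0.737463.
Moduli of all roots: 0.7375.
All moduli strictly greater than 1? No.
Verdict: Not invertible.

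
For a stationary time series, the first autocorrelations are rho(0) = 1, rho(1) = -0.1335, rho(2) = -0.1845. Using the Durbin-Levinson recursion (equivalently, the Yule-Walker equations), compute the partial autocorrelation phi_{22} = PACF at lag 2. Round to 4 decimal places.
\phi_{22} = -0.2060

The PACF at lag k is phi_{kk}, the last component of the solution
to the Yule-Walker system G_k phi = r_k where
  (G_k)_{ij} = rho(|i - j|), (r_k)_i = rho(i), i,j = 1..k.
Equivalently, Durbin-Levinson gives phi_{kk} iteratively:
  phi_{11} = rho(1)
  phi_{kk} = [rho(k) - sum_{j=1..k-1} phi_{k-1,j} rho(k-j)]
            / [1 - sum_{j=1..k-1} phi_{k-1,j} rho(j)],
  phi_{k,j} = phi_{k-1,j} - phi_{kk} phi_{k-1,k-j},  j = 1..k-1.
Step k = 1:
  phi_11 = rho(1) = -0.1335.
Step k = 2:
  phi_22 = [rho(2) - phi_11 rho(1)] / [1 - phi_11 rho(1)] = [-0.1845 - (-0.1335)(-0.1335)] / [1 - (-0.1335)(-0.1335)]
         = -0.20232225 / 0.98217775 = -0.206.
Therefore phi_{22} = -0.2060.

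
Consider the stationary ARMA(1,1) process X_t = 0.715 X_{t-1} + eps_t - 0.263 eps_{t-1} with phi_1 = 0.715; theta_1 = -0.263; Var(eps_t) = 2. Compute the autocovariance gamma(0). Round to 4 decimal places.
\gamma(0) = 2.8360

Multiply the model equation by X_{t-k} and take expectations. With theta_0 = psi_0 = 1 and psi_j the MA(infinity) weights, this gives
  gamma(k) - sum_i phi_i gamma(k-i) = c_k,
  c_k = sigma^2 * sum_{j=k..q} theta_j psi_{j-k}   (c_k = 0 for k > q),
using gamma(-m) = gamma(m).
psi-weights needed (psi_j = theta_j + sum_i phi_i psi_{j-i}):
  psi_1 = theta_1 + phi_1 = -0.263 + (0.715) = 0.452
Right-hand sides:
  c_0 = sigma^2 (1 + theta_1 psi_1) = 2 * (1 + (-0.263)(0.452)) = 2 * 0.881124 = 1.762248
  c_1 = sigma^2 theta_1 = 2 * (-0.263) = -0.526
  c_2 = 0
Equations for k = 0 and k = 1 (AR order 1):
  gamma(0) = phi_1 gamma(1) + c_0
  gamma(1) = phi_1 gamma(0) + c_1
Substituting the second into the first: gamma(0) (1 - phi_1^2) = c_0 + phi_1 c_1, so
  gamma(0) = (c_0 + phi_1 c_1) / (1 - phi_1^2) = (1.762248 + (0.715)(-0.526)) / (1 - (0.715)^2) = 1.386158 / 0.488775 = 2.835984.
Therefore gamma(0) = 2.8360 (to 4 decimal places).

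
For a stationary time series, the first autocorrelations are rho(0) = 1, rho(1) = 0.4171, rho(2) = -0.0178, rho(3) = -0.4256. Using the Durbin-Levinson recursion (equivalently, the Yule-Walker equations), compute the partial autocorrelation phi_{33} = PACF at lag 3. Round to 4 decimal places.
\phi_{33} = -0.4090

The PACF at lag k is phi_{kk}, the last component of the solution
to the Yule-Walker system G_k phi = r_k where
  (G_k)_{ij} = rho(|i - j|), (r_k)_i = rho(i), i,j = 1..k.
Equivalently, Durbin-Levinson gives phi_{kk} iteratively:
  phi_{11} = rho(1)
  phi_{kk} = [rho(k) - sum_{j=1..k-1} phi_{k-1,j} rho(k-j)]
            / [1 - sum_{j=1..k-1} phi_{k-1,j} rho(j)],
  phi_{k,j} = phi_{k-1,j} - phi_{kk} phi_{k-1,k-j},  j = 1..k-1.
Step k = 1:
  phi_11 = rho(1) = 0.4171.
Step k = 2:
  phi_22 = [rho(2) - phi_11 rho(1)] / [1 - phi_11 rho(1)] = [-0.0178 - (0.4171)(0.4171)] / [1 - (0.4171)(0.4171)]
         = -0.19177241 / 0.82602759 = -0.232162.
  Update: phi_21 = phi_11 - phi_22 phi_11 = 0.4171 - (-0.232162)(0.4171) = 0.513935.
Step k = 3:
  phi_33 = [rho(3) - phi_21 rho(2) - phi_22 rho(1)] / [1 - phi_21 rho(1) - phi_22 rho(2)]
    numerator   = -0.4256 - (0.513935)(-0.0178) - (-0.232162)(0.4171) = -0.31961709
    denominator = 1 - (0.513935)(0.4171) - (-0.232162)(-0.0178) = 0.78150528
  phi_33 = -0.31961709 / 0.78150528 = -0.409.
Therefore phi_{33} = -0.4090.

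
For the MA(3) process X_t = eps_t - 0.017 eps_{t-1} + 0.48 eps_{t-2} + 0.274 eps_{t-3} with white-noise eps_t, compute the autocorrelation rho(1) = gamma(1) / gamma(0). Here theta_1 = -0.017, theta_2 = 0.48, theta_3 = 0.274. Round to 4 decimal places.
\rho(1) = 0.0815

For an MA(q) process with theta_0 = 1, the autocovariance is
  gamma(k) = sigma^2 * sum_{i=0..q-k} theta_i * theta_{i+k},
and rho(k) = gamma(k) / gamma(0). Sigma^2 cancels.
  numerator   = (1)*(-0.017) + (-0.017)*(0.48) + (0.48)*(0.274) = 0.10636.
  denominator = (1)^2 + (-0.017)^2 + (0.48)^2 + (0.274)^2 = 1.305765.
  rho(1) = 0.10636 / 1.305765 = 0.0815.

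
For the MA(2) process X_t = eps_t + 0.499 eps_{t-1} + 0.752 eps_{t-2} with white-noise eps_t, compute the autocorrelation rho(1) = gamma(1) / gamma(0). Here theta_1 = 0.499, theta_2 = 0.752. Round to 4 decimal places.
\rho(1) = 0.4818

For an MA(q) process with theta_0 = 1, the autocovariance is
  gamma(k) = sigma^2 * sum_{i=0..q-k} theta_i * theta_{i+k},
and rho(k) = gamma(k) / gamma(0). Sigma^2 cancels.
  numerator   = (1)*(0.499) + (0.499)*(0.752) = 0.874248.
  denominator = (1)^2 + (0.499)^2 + (0.752)^2 = 1.814505.
  rho(1) = 0.874248 / 1.814505 = 0.4818.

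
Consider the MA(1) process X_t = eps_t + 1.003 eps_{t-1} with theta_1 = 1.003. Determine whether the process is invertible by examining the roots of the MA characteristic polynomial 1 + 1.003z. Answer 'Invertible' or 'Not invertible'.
\text{Not invertible}

The MA(q) characteristic polynomial is P(z) = 1 + 1.003z.
Invertibility requires all roots to lie outside the unit circle, i.e. |z| > 1 for every root.
This is linear in z: 1 + (1.003) z = 0  =>  z = -1/(1.003) = -0.997009,  |z| = 0.997009.
Moduli of all roots: 0.9970.
All moduli strictly greater than 1? No.
Verdict: Not invertible.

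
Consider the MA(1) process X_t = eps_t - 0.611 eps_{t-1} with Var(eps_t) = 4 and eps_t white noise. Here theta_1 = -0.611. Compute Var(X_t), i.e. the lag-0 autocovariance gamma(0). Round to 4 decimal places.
\gamma(0) = 5.4933

For an MA(q) process X_t = eps_t + sum_i theta_i eps_{t-i} with
Var(eps_t) = sigma^2, the variance is
  gamma(0) = sigma^2 * (1 + sum_i theta_i^2).
  sum_i theta_i^2 = (-0.611)^2 = 0.373321.
  gamma(0) = 4 * (1 + 0.373321) = 4 * 1.373321 = 5.493284, which rounds to 5.4933.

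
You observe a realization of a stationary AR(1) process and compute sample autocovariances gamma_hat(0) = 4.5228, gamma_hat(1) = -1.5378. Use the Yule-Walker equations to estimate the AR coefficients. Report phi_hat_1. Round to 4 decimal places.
\hat\phi_{1} = -0.3400

The Yule-Walker equations for an AR(p) process read, in matrix form,
  Gamma_p phi = r_p,   with   (Gamma_p)_{ij} = gamma(|i - j|),
                       (r_p)_i = gamma(i),   i,j = 1..p.
Substitute the sample gammas (Toeplitz matrix and right-hand side of size 1):
  Gamma_p = [[4.5228]]
  r_p     = [-1.5378]
With p = 1 this is the single equation gamma(0) phi_1 = gamma(1):
  phi_hat_1 = gamma(1) / gamma(0) = -1.5378 / 4.5228 = -0.3400.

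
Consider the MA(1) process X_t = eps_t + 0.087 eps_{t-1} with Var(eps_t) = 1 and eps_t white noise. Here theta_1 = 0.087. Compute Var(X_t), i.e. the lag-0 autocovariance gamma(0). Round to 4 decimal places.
\gamma(0) = 1.0076

For an MA(q) process X_t = eps_t + sum_i theta_i eps_{t-i} with
Var(eps_t) = sigma^2, the variance is
  gamma(0) = sigma^2 * (1 + sum_i theta_i^2).
  sum_i theta_i^2 = (0.087)^2 = 0.007569.
  gamma(0) = 1 * (1 + 0.007569) = 1 * 1.007569 = 1.007569, which rounds to 1.0076.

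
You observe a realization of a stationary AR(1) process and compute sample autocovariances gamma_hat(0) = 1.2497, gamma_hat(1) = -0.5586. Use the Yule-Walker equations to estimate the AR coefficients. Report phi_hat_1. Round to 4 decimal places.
\hat\phi_{1} = -0.4470

The Yule-Walker equations for an AR(p) process read, in matrix form,
  Gamma_p phi = r_p,   with   (Gamma_p)_{ij} = gamma(|i - j|),
                       (r_p)_i = gamma(i),   i,j = 1..p.
Substitute the sample gammas (Toeplitz matrix and right-hand side of size 1):
  Gamma_p = [[1.2497]]
  r_p     = [-0.5586]
With p = 1 this is the single equation gamma(0) phi_1 = gamma(1):
  phi_hat_1 = gamma(1) / gamma(0) = -0.5586 / 1.2497 = -0.4470.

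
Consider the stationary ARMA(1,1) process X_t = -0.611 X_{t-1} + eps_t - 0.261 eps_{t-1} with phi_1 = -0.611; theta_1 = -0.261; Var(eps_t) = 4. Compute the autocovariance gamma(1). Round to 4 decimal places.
\gamma(1) = -6.4534

Multiply the model equation by X_{t-k} and take expectations. With theta_0 = psi_0 = 1 and psi_j the MA(infinity) weights, this gives
  gamma(k) - sum_i phi_i gamma(k-i) = c_k,
  c_k = sigma^2 * sum_{j=k..q} theta_j psi_{j-k}   (c_k = 0 for k > q),
using gamma(-m) = gamma(m).
psi-weights needed (psi_j = theta_j + sum_i phi_i psi_{j-i}):
  psi_1 = theta_1 + phi_1 = -0.261 + (-0.611) = -0.872
Right-hand sides:
  c_0 = sigma^2 (1 + theta_1 psi_1) = 4 * (1 + (-0.261)(-0.872)) = 4 * 1.227592 = 4.910368
  c_1 = sigma^2 theta_1 = 4 * (-0.261) = -1.044
  c_2 = 0
Equations for k = 0 and k = 1 (AR order 1):
  gamma(0) = phi_1 gamma(1) + c_0
  gamma(1) = phi_1 gamma(0) + c_1
Substituting the second into the first: gamma(0) (1 - phi_1^2) = c_0 + phi_1 c_1, so
  gamma(0) = (c_0 + phi_1 c_1) / (1 - phi_1^2) = (4.910368 + (-0.611)(-1.044)) / (1 - (-0.611)^2) = 5.548252 / 0.626679 = 8.853419.
  gamma(1) = phi_1 gamma(0) + c_1 = (-0.611)(8.853419) + (-1.044) = -6.453439.
Therefore gamma(1) = -6.4534 (to 4 decimal places).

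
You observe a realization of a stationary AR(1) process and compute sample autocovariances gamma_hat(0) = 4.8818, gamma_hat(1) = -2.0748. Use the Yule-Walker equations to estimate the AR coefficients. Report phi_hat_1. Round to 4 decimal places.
\hat\phi_{1} = -0.4250

The Yule-Walker equations for an AR(p) process read, in matrix form,
  Gamma_p phi = r_p,   with   (Gamma_p)_{ij} = gamma(|i - j|),
                       (r_p)_i = gamma(i),   i,j = 1..p.
Substitute the sample gammas (Toeplitz matrix and right-hand side of size 1):
  Gamma_p = [[4.8818]]
  r_p     = [-2.0748]
With p = 1 this is the single equation gamma(0) phi_1 = gamma(1):
  phi_hat_1 = gamma(1) / gamma(0) = -2.0748 / 4.8818 = -0.4250.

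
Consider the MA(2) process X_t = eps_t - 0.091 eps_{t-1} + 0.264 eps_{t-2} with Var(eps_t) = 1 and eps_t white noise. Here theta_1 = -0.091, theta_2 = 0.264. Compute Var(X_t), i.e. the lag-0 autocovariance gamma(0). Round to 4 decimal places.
\gamma(0) = 1.0780

For an MA(q) process X_t = eps_t + sum_i theta_i eps_{t-i} with
Var(eps_t) = sigma^2, the variance is
  gamma(0) = sigma^2 * (1 + sum_i theta_i^2).
  sum_i theta_i^2 = (-0.091)^2 + (0.264)^2 = 0.008281 + 0.069696 = 0.077977.
  gamma(0) = 1 * (1 + 0.077977) = 1 * 1.077977 = 1.077977, which rounds to 1.0780.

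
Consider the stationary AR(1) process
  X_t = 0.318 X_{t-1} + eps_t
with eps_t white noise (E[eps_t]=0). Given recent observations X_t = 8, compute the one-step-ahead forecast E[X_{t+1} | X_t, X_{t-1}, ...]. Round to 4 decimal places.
E[X_{t+1} \mid \mathcal F_t] = 2.5440

For an AR(p) model X_t = c + sum_i phi_i X_{t-i} + eps_t, the
one-step-ahead conditional mean is
  E[X_{t+1} | X_t, ...] = c + sum_i phi_i X_{t+1-i}.
Substitute known values:
  E[X_{t+1} | ...] = (0.318) * (8)
                   = 2.5440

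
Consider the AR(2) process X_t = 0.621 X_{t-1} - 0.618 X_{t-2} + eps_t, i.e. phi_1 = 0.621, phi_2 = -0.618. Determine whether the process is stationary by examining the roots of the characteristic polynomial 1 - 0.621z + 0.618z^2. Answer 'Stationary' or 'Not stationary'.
\text{Stationary}

The AR(p) characteristic polynomial is P(z) = 1 - 0.621z + 0.618z^2.
Stationarity requires all roots to lie outside the unit circle, i.e. |z| > 1 for every root.
Set 1 + (-0.621) z + (0.618) z^2 = 0, i.e. a z^2 + b z + c = 0 with a = 0.618, b = -0.621, c = 1.
Discriminant D = b^2 - 4ac = (-0.621)^2 - 4*(0.618)*1 = 0.385641 - (2.472) = -2.086359.
D < 0, so the roots are the complex-conjugate pair z = (-b +/- i sqrt(-D)) / (2a) = 0.5024 +/- 1.1686i.
For a conjugate pair |z|^2 = z * conj(z) = (product of roots) = c/a = 1/(0.618) = 1.618123, so |z| = sqrt(1.618123) = 1.2721 for both roots.
Moduli of all roots: 1.2721, 1.2721.
All moduli strictly greater than 1? Yes.
Verdict: Stationary.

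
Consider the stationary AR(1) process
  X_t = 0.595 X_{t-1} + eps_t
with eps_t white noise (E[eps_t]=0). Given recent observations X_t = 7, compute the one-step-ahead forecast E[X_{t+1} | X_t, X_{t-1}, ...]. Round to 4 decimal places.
E[X_{t+1} \mid \mathcal F_t] = 4.1650

For an AR(p) model X_t = c + sum_i phi_i X_{t-i} + eps_t, the
one-step-ahead conditional mean is
  E[X_{t+1} | X_t, ...] = c + sum_i phi_i X_{t+1-i}.
Substitute known values:
  E[X_{t+1} | ...] = (0.595) * (7)
                   = 4.1650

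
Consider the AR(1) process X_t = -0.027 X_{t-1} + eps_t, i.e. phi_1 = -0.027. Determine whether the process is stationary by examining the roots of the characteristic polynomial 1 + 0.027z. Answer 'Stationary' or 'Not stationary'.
\text{Stationary}

The AR(p) characteristic polynomial is P(z) = 1 + 0.027z.
Stationarity requires all roots to lie outside the unit circle, i.e. |z| > 1 for every root.
This is linear in z: 1 + (0.027) z = 0  =>  z = -1/(0.027) = -37.037037,  |z| = 37.037037.
Moduli of all roots: 37.0370.
All moduli strictly greater than 1? Yes.
Verdict: Stationary.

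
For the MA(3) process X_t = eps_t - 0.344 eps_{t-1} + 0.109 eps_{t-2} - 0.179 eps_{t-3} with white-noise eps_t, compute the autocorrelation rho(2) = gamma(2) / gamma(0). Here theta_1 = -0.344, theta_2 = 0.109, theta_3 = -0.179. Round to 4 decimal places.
\rho(2) = 0.1468

For an MA(q) process with theta_0 = 1, the autocovariance is
  gamma(k) = sigma^2 * sum_{i=0..q-k} theta_i * theta_{i+k},
and rho(k) = gamma(k) / gamma(0). Sigma^2 cancels.
  numerator   = (1)*(0.109) + (-0.344)*(-0.179) = 0.170576.
  denominator = (1)^2 + (-0.344)^2 + (0.109)^2 + (-0.179)^2 = 1.162258.
  rho(2) = 0.170576 / 1.162258 = 0.1468.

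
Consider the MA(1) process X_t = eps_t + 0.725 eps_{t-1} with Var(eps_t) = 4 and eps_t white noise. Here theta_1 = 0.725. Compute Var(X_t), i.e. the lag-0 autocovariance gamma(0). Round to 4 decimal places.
\gamma(0) = 6.1025

For an MA(q) process X_t = eps_t + sum_i theta_i eps_{t-i} with
Var(eps_t) = sigma^2, the variance is
  gamma(0) = sigma^2 * (1 + sum_i theta_i^2).
  sum_i theta_i^2 = (0.725)^2 = 0.525625.
  gamma(0) = 4 * (1 + 0.525625) = 4 * 1.525625 = 6.1025.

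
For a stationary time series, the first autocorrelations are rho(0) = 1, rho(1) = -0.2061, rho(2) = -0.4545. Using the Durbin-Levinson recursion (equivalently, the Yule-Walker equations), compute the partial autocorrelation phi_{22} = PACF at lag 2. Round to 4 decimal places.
\phi_{22} = -0.5190

The PACF at lag k is phi_{kk}, the last component of the solution
to the Yule-Walker system G_k phi = r_k where
  (G_k)_{ij} = rho(|i - j|), (r_k)_i = rho(i), i,j = 1..k.
Equivalently, Durbin-Levinson gives phi_{kk} iteratively:
  phi_{11} = rho(1)
  phi_{kk} = [rho(k) - sum_{j=1..k-1} phi_{k-1,j} rho(k-j)]
            / [1 - sum_{j=1..k-1} phi_{k-1,j} rho(j)],
  phi_{k,j} = phi_{k-1,j} - phi_{kk} phi_{k-1,k-j},  j = 1..k-1.
Step k = 1:
  phi_11 = rho(1) = -0.2061.
Step k = 2:
  phi_22 = [rho(2) - phi_11 rho(1)] / [1 - phi_11 rho(1)] = [-0.4545 - (-0.2061)(-0.2061)] / [1 - (-0.2061)(-0.2061)]
         = -0.49697721 / 0.95752279 = -0.519.
Therefore phi_{22} = -0.5190.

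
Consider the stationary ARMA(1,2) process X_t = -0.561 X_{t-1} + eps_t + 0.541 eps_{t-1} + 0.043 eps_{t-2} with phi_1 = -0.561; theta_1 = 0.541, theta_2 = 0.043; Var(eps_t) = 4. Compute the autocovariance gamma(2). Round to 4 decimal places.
\gamma(2) = 0.2247

Multiply the model equation by X_{t-k} and take expectations. With theta_0 = psi_0 = 1 and psi_j the MA(infinity) weights, this gives
  gamma(k) - sum_i phi_i gamma(k-i) = c_k,
  c_k = sigma^2 * sum_{j=k..q} theta_j psi_{j-k}   (c_k = 0 for k > q),
using gamma(-m) = gamma(m).
psi-weights needed (psi_j = theta_j + sum_i phi_i psi_{j-i}):
  psi_1 = theta_1 + phi_1 = 0.541 + (-0.561) = -0.02
  psi_2 = theta_2 + phi_1 psi_1 = 0.043 + (-0.561)(-0.02) = 0.05422
Right-hand sides:
  c_0 = sigma^2 (1 + theta_1 psi_1 + theta_2 psi_2) = 4 * (1 + (0.541)(-0.02) + (0.043)(0.05422)) = 4 * 0.991511 = 3.966046
  c_1 = sigma^2 (theta_1 + theta_2 psi_1) = 4 * (0.541 + (0.043)(-0.02)) = 2.16056
  c_2 = sigma^2 theta_2 = 4 * (0.043) = 0.172
Equations for k = 0 and k = 1 (AR order 1):
  gamma(0) = phi_1 gamma(1) + c_0
  gamma(1) = phi_1 gamma(0) + c_1
Substituting the second into the first: gamma(0) (1 - phi_1^2) = c_0 + phi_1 c_1, so
  gamma(0) = (c_0 + phi_1 c_1) / (1 - phi_1^2) = (3.966046 + (-0.561)(2.16056)) / (1 - (-0.561)^2) = 2.753972 / 0.685279 = 4.01876.
  gamma(1) = phi_1 gamma(0) + c_1 = (-0.561)(4.01876) + (2.16056) = -0.093964.
For k = 2: gamma(2) = phi_1 gamma(1) + c_2
  = (-0.561)(-0.093964) + (0.172) = 0.224714.
Therefore gamma(2) = 0.2247 (to 4 decimal places).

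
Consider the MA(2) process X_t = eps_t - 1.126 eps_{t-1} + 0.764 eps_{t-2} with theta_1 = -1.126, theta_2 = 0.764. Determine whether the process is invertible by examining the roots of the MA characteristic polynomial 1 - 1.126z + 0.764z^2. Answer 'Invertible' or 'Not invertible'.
\text{Invertible}

The MA(q) characteristic polynomial is P(z) = 1 - 1.126z + 0.764z^2.
Invertibility requires all roots to lie outside the unit circle, i.e. |z| > 1 for every root.
Set 1 + (-1.126) z + (0.764) z^2 = 0, i.e. a z^2 + b z + c = 0 with a = 0.764, b = -1.126, c = 1.
Discriminant D = b^2 - 4ac = (-1.126)^2 - 4*(0.764)*1 = 1.267876 - (3.056) = -1.788124.
D < 0, so the roots are the complex-conjugate pair z = (-b +/- i sqrt(-D)) / (2a) = 0.7369 +/- 0.8751i.
For a conjugate pair |z|^2 = z * conj(z) = (product of roots) = c/a = 1/(0.764) = 1.308901, so |z| = sqrt(1.308901) = 1.1441 for both roots.
Moduli of all roots: 1.1441, 1.1441.
All moduli strictly greater than 1? Yes.
Verdict: Invertible.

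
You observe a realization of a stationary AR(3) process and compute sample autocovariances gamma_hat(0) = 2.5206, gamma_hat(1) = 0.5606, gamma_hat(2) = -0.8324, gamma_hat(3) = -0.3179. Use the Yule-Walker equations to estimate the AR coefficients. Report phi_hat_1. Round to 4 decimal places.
\hat\phi_{1} = 0.3440

The Yule-Walker equations for an AR(p) process read, in matrix form,
  Gamma_p phi = r_p,   with   (Gamma_p)_{ij} = gamma(|i - j|),
                       (r_p)_i = gamma(i),   i,j = 1..p.
Substitute the sample gammas (Toeplitz matrix and right-hand side of size 3):
  Gamma_p = [[2.5206, 0.5606, -0.8324], [0.5606, 2.5206, 0.5606], [-0.8324, 0.5606, 2.5206]]
  r_p     = [0.5606, -0.8324, -0.3179]
Written out (R1..R3):
  (R1) 2.5206 phi_1 + 0.5606 phi_2 - 0.8324 phi_3 = 0.5606
  (R2) 0.5606 phi_1 + 2.5206 phi_2 + 0.5606 phi_3 = -0.8324
  (R3) -0.8324 phi_1 + 0.5606 phi_2 + 2.5206 phi_3 = -0.3179
Gaussian elimination:
  R2 <- R2 - (0.5606/2.5206) R1 = R2 - (0.222407) R1:  2.395918 phi_2 + 0.745732 phi_3 = -0.957082
  R3 <- R3 - (-0.8324/2.5206) R1 = R3 - (-0.330239) R1:  0.745732 phi_2 + 2.245709 phi_3 = -0.132768
  R3 <- R3 - (0.745732/2.395918) R2 = R3 - (0.311251) R2:  2.013599 phi_3 = 0.165124
Back-substitution:
  phi_hat_3 = 0.165124 / 2.013599 = 0.082005
  phi_hat_2 = (-0.957082 - (0.745732)(0.082005)) / 2.395918 = -0.424987
  phi_hat_1 = (0.5606 - (0.5606)(-0.424987) - (-0.8324)(0.082005)) / 2.5206 = 0.344009
So phi_hat = [0.3440, -0.4250, 0.0820].
Therefore phi_hat_1 = 0.3440.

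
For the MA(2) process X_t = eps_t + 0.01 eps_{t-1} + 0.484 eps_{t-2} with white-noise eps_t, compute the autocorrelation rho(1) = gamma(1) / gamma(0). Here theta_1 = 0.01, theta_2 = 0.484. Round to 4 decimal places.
\rho(1) = 0.0120

For an MA(q) process with theta_0 = 1, the autocovariance is
  gamma(k) = sigma^2 * sum_{i=0..q-k} theta_i * theta_{i+k},
and rho(k) = gamma(k) / gamma(0). Sigma^2 cancels.
  numerator   = (1)*(0.01) + (0.01)*(0.484) = 0.01484.
  denominator = (1)^2 + (0.01)^2 + (0.484)^2 = 1.234356.
  rho(1) = 0.01484 / 1.234356 = 0.0120.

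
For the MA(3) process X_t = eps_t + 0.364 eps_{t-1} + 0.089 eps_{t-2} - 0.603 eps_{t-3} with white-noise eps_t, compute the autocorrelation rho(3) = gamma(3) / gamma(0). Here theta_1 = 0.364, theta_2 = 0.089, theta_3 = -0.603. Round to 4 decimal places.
\rho(3) = -0.4009

For an MA(q) process with theta_0 = 1, the autocovariance is
  gamma(k) = sigma^2 * sum_{i=0..q-k} theta_i * theta_{i+k},
and rho(k) = gamma(k) / gamma(0). Sigma^2 cancels.
  numerator   = (1)*(-0.603) = -0.603.
  denominator = (1)^2 + (0.364)^2 + (0.089)^2 + (-0.603)^2 = 1.504026.
  rho(3) = -0.603 / 1.504026 = -0.4009.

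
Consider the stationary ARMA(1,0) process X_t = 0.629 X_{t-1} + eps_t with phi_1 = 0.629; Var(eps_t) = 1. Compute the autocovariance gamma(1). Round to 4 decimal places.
\gamma(1) = 1.0408

Multiply the model equation by X_{t-k} and take expectations. With theta_0 = psi_0 = 1 and psi_j the MA(infinity) weights, this gives
  gamma(k) - sum_i phi_i gamma(k-i) = c_k,
  c_k = sigma^2 * sum_{j=k..q} theta_j psi_{j-k}   (c_k = 0 for k > q),
using gamma(-m) = gamma(m).
Pure AR (q = 0): c_0 = sigma^2 = 1, c_k = 0 for k >= 1.
Equations for k = 0 and k = 1 (AR order 1):
  gamma(0) = phi_1 gamma(1) + c_0
  gamma(1) = phi_1 gamma(0) + c_1
Substituting the second into the first: gamma(0) (1 - phi_1^2) = c_0 + phi_1 c_1, so
  gamma(0) = c_0 / (1 - phi_1^2) = 1 / (1 - (0.629)^2) = 1 / 0.604359 = 1.654646.
  gamma(1) = phi_1 gamma(0) = (0.629)(1.654646) = 1.040772.
Therefore gamma(1) = 1.0408 (to 4 decimal places).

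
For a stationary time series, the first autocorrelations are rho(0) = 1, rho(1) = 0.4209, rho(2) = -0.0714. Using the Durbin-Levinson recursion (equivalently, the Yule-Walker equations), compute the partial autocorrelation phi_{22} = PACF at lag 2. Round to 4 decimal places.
\phi_{22} = -0.3021

The PACF at lag k is phi_{kk}, the last component of the solution
to the Yule-Walker system G_k phi = r_k where
  (G_k)_{ij} = rho(|i - j|), (r_k)_i = rho(i), i,j = 1..k.
Equivalently, Durbin-Levinson gives phi_{kk} iteratively:
  phi_{11} = rho(1)
  phi_{kk} = [rho(k) - sum_{j=1..k-1} phi_{k-1,j} rho(k-j)]
            / [1 - sum_{j=1..k-1} phi_{k-1,j} rho(j)],
  phi_{k,j} = phi_{k-1,j} - phi_{kk} phi_{k-1,k-j},  j = 1..k-1.
Step k = 1:
  phi_11 = rho(1) = 0.4209.
Step k = 2:
  phi_22 = [rho(2) - phi_11 rho(1)] / [1 - phi_11 rho(1)] = [-0.0714 - (0.4209)(0.4209)] / [1 - (0.4209)(0.4209)]
         = -0.24855681 / 0.82284319 = -0.3021.
Therefore phi_{22} = -0.3021.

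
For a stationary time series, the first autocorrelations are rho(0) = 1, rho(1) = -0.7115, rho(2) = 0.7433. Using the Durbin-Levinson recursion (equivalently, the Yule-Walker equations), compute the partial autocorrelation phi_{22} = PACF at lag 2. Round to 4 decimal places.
\phi_{22} = 0.4801

The PACF at lag k is phi_{kk}, the last component of the solution
to the Yule-Walker system G_k phi = r_k where
  (G_k)_{ij} = rho(|i - j|), (r_k)_i = rho(i), i,j = 1..k.
Equivalently, Durbin-Levinson gives phi_{kk} iteratively:
  phi_{11} = rho(1)
  phi_{kk} = [rho(k) - sum_{j=1..k-1} phi_{k-1,j} rho(k-j)]
            / [1 - sum_{j=1..k-1} phi_{k-1,j} rho(j)],
  phi_{k,j} = phi_{k-1,j} - phi_{kk} phi_{k-1,k-j},  j = 1..k-1.
Step k = 1:
  phi_11 = rho(1) = -0.7115.
Step k = 2:
  phi_22 = [rho(2) - phi_11 rho(1)] / [1 - phi_11 rho(1)] = [0.7433 - (-0.7115)(-0.7115)] / [1 - (-0.7115)(-0.7115)]
         = 0.23706775 / 0.49376775 = 0.4801.
Therefore phi_{22} = 0.4801.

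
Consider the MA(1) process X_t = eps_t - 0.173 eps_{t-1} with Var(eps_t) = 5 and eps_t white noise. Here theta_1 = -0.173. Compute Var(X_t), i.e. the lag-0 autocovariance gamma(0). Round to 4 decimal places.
\gamma(0) = 5.1496

For an MA(q) process X_t = eps_t + sum_i theta_i eps_{t-i} with
Var(eps_t) = sigma^2, the variance is
  gamma(0) = sigma^2 * (1 + sum_i theta_i^2).
  sum_i theta_i^2 = (-0.173)^2 = 0.029929.
  gamma(0) = 5 * (1 + 0.029929) = 5 * 1.029929 = 5.149645, which rounds to 5.1496.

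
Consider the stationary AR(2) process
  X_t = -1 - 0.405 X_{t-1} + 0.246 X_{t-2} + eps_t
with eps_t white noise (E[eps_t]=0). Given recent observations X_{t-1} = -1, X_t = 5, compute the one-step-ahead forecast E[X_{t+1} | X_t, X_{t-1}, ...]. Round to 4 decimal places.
E[X_{t+1} \mid \mathcal F_t] = -3.2710

For an AR(p) model X_t = c + sum_i phi_i X_{t-i} + eps_t, the
one-step-ahead conditional mean is
  E[X_{t+1} | X_t, ...] = c + sum_i phi_i X_{t+1-i}.
Substitute known values:
  E[X_{t+1} | ...] = -1 + (-0.405) * (5) + (0.246) * (-1)
                   = -3.2710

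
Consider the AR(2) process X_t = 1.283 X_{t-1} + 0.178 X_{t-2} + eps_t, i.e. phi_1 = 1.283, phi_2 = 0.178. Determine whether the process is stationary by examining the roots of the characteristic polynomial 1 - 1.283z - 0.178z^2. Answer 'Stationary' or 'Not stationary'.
\text{Not stationary}

The AR(p) characteristic polynomial is P(z) = 1 - 1.283z - 0.178z^2.
Stationarity requires all roots to lie outside the unit circle, i.e. |z| > 1 for every root.
Set 1 + (-1.283) z + (-0.178) z^2 = 0, i.e. a z^2 + b z + c = 0 with a = -0.178, b = -1.283, c = 1.
Discriminant D = b^2 - 4ac = (-1.283)^2 - 4*(-0.178)*1 = 1.646089 - (-0.712) = 2.358089.
D >= 0, so the roots are real: z = (-b +/- sqrt(D)) / (2a) = (1.283 +/- 1.535607) / (-0.356).
  z_1 = (1.283 + 1.535607) / (-0.356) = -7.9174,   |z_1| = 7.9174.
  z_2 = (1.283 - 1.535607) / (-0.356) = 0.7096,   |z_2| = 0.7096.
Moduli of all roots: 7.9174, 0.7096.
All moduli strictly greater than 1? No.
Verdict: Not stationary.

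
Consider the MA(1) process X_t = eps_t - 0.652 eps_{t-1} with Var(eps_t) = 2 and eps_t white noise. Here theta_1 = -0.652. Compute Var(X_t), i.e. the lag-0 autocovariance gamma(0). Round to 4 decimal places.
\gamma(0) = 2.8502

For an MA(q) process X_t = eps_t + sum_i theta_i eps_{t-i} with
Var(eps_t) = sigma^2, the variance is
  gamma(0) = sigma^2 * (1 + sum_i theta_i^2).
  sum_i theta_i^2 = (-0.652)^2 = 0.425104.
  gamma(0) = 2 * (1 + 0.425104) = 2 * 1.425104 = 2.850208, which rounds to 2.8502.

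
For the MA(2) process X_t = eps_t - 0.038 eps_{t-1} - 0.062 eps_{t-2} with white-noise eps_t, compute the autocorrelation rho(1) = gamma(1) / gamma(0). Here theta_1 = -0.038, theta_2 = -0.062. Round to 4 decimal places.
\rho(1) = -0.0355

For an MA(q) process with theta_0 = 1, the autocovariance is
  gamma(k) = sigma^2 * sum_{i=0..q-k} theta_i * theta_{i+k},
and rho(k) = gamma(k) / gamma(0). Sigma^2 cancels.
  numerator   = (1)*(-0.038) + (-0.038)*(-0.062) = -0.035644.
  denominator = (1)^2 + (-0.038)^2 + (-0.062)^2 = 1.005288.
  rho(1) = -0.035644 / 1.005288 = -0.0355.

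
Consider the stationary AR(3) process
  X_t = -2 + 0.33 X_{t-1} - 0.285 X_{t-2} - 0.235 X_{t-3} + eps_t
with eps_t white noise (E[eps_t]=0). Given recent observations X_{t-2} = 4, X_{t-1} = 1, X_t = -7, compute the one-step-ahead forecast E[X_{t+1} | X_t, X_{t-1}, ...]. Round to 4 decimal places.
E[X_{t+1} \mid \mathcal F_t] = -5.5350

For an AR(p) model X_t = c + sum_i phi_i X_{t-i} + eps_t, the
one-step-ahead conditional mean is
  E[X_{t+1} | X_t, ...] = c + sum_i phi_i X_{t+1-i}.
Substitute known values:
  E[X_{t+1} | ...] = -2 + (0.33) * (-7) + (-0.285) * (1) + (-0.235) * (4)
                   = -5.5350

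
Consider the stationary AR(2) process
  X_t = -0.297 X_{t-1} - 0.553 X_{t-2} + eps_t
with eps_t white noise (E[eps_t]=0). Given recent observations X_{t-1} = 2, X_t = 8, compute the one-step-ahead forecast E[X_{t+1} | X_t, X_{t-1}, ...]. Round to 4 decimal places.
E[X_{t+1} \mid \mathcal F_t] = -3.4820

For an AR(p) model X_t = c + sum_i phi_i X_{t-i} + eps_t, the
one-step-ahead conditional mean is
  E[X_{t+1} | X_t, ...] = c + sum_i phi_i X_{t+1-i}.
Substitute known values:
  E[X_{t+1} | ...] = (-0.297) * (8) + (-0.553) * (2)
                   = -3.4820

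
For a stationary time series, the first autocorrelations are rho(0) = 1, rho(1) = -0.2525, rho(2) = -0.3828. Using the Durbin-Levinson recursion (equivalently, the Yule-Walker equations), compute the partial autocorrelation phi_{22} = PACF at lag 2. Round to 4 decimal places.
\phi_{22} = -0.4770

The PACF at lag k is phi_{kk}, the last component of the solution
to the Yule-Walker system G_k phi = r_k where
  (G_k)_{ij} = rho(|i - j|), (r_k)_i = rho(i), i,j = 1..k.
Equivalently, Durbin-Levinson gives phi_{kk} iteratively:
  phi_{11} = rho(1)
  phi_{kk} = [rho(k) - sum_{j=1..k-1} phi_{k-1,j} rho(k-j)]
            / [1 - sum_{j=1..k-1} phi_{k-1,j} rho(j)],
  phi_{k,j} = phi_{k-1,j} - phi_{kk} phi_{k-1,k-j},  j = 1..k-1.
Step k = 1:
  phi_11 = rho(1) = -0.2525.
Step k = 2:
  phi_22 = [rho(2) - phi_11 rho(1)] / [1 - phi_11 rho(1)] = [-0.3828 - (-0.2525)(-0.2525)] / [1 - (-0.2525)(-0.2525)]
         = -0.44655625 / 0.93624375 = -0.477.
Therefore phi_{22} = -0.4770.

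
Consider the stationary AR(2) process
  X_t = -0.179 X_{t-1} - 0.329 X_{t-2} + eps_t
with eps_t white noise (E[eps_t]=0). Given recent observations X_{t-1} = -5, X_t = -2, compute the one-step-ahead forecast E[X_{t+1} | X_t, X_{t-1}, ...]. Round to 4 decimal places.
E[X_{t+1} \mid \mathcal F_t] = 2.0030

For an AR(p) model X_t = c + sum_i phi_i X_{t-i} + eps_t, the
one-step-ahead conditional mean is
  E[X_{t+1} | X_t, ...] = c + sum_i phi_i X_{t+1-i}.
Substitute known values:
  E[X_{t+1} | ...] = (-0.179) * (-2) + (-0.329) * (-5)
                   = 2.0030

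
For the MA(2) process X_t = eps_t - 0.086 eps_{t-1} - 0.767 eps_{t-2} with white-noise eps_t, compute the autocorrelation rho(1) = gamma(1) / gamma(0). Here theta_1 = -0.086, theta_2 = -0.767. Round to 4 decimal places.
\rho(1) = -0.0126

For an MA(q) process with theta_0 = 1, the autocovariance is
  gamma(k) = sigma^2 * sum_{i=0..q-k} theta_i * theta_{i+k},
and rho(k) = gamma(k) / gamma(0). Sigma^2 cancels.
  numerator   = (1)*(-0.086) + (-0.086)*(-0.767) = -0.020038.
  denominator = (1)^2 + (-0.086)^2 + (-0.767)^2 = 1.595685.
  rho(1) = -0.020038 / 1.595685 = -0.0126.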